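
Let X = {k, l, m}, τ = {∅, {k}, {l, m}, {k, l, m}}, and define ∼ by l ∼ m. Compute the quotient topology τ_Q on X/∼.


X/∼ = {[k], [l=m]}; |τ_Q| = 4.

Equivalence classes: [k], [l=m].
Quotient map π: X → X/∼ sends k ↦ [k], l ↦ [l=m], m ↦ [l=m].
For each subset V ⊆ X/∼, compute π^{-1}(V) ⊆ X and check whether π^{-1}(V) ∈ τ. V is open in τ_Q iff π^{-1}(V) ∈ τ.
  V = {}: π^{-1}(V) = ∅ ∈ τ ✓.
  V = {[k]}: π^{-1}(V) = {k} ∈ τ ✓.
  V = {[l=m]}: π^{-1}(V) = {l, m} ∈ τ ✓.
  V = {[k], [l=m]}: π^{-1}(V) = {k, l, m} ∈ τ ✓.
Open sets in the quotient: τ_Q = {{}, {[k]}, {[l=m]}, {[k], [l=m]}} (4 elements).


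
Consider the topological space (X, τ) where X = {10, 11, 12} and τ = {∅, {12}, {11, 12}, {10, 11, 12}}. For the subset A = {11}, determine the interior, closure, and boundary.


int(A) = ∅, cl(A) = {10, 11}, ∂A = {10, 11}.

Closed sets in (X, τ) are complements of opens:
  closed(X, τ) = {∅, {10}, {10, 11}, {10, 11, 12}}.
int(A) = ⋃ {U ∈ τ : U ⊆ A}. Opens contained in A: ∅.
Taking the union of these: int(A) = ∅.
cl(A) = ⋂ {C closed : A ⊆ C}. Closed sets containing A: {10, 11}, {10, 11, 12}.
Intersecting these: cl(A) = {10, 11}.
∂A = cl(A) ∖ int(A) = {10, 11} ∖ ∅ = {10, 11}.


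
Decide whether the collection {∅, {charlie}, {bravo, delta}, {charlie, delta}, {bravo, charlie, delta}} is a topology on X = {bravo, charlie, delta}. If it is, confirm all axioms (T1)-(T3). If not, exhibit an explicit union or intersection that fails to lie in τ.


τ is NOT a topology on X.

Axiom (T1): ∅ ∈ τ? Yes; X ∈ τ? Yes.
Axiom (T2/T3): check pairwise unions and intersections of members of τ.
Counterexample for (T3): {bravo, delta} ∩ {charlie, delta} = {delta} ∉ τ. Therefore τ is NOT a topology.


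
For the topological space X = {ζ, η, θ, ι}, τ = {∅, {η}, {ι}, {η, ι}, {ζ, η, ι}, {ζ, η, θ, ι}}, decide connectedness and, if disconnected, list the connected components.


(X, τ) is connected.

Find clopen sets (U ∈ τ with X ∖ U ∈ τ):
  U = ∅, X ∖ U = {ζ, η, θ, ι} — both open, so U is clopen.
  U = {ζ, η, θ, ι}, X ∖ U = ∅ — both open, so U is clopen.
Only trivial clopens (∅ and X) exist, so (X, τ) is connected.
Compute connected components by grouping points that agree on all clopens:
  component: {ζ, η, θ, ι}


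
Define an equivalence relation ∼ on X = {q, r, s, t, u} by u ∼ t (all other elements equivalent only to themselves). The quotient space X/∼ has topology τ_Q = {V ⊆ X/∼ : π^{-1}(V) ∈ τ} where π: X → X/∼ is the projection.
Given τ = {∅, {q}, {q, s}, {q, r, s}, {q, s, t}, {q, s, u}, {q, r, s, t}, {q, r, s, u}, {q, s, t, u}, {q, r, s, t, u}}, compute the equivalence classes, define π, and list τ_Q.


X/∼ = {[q], [r], [s], [t=u]}; |τ_Q| = 6.

Equivalence classes: [q], [r], [s], [t=u].
Quotient map π: X → X/∼ sends q ↦ [q], r ↦ [r], s ↦ [s], t ↦ [t=u], u ↦ [t=u].
For each subset V ⊆ X/∼, compute π^{-1}(V) ⊆ X and check whether π^{-1}(V) ∈ τ. V is open in τ_Q iff π^{-1}(V) ∈ τ.
  V = {}: π^{-1}(V) = ∅ ∈ τ ✓.
  V = {[q]}: π^{-1}(V) = {q} ∈ τ ✓.
  V = {[r]}: π^{-1}(V) = {r} ∉ τ ✗.
  V = {[q], [r]}: π^{-1}(V) = {q, r} ∉ τ ✗.
  V = {[s]}: π^{-1}(V) = {s} ∉ τ ✗.
  V = {[q], [s]}: π^{-1}(V) = {q, s} ∈ τ ✓.
  V = {[r], [s]}: π^{-1}(V) = {r, s} ∉ τ ✗.
  V = {[q], [r], [s]}: π^{-1}(V) = {q, r, s} ∈ τ ✓.
  V = {[t=u]}: π^{-1}(V) = {t, u} ∉ τ ✗.
  V = {[q], [t=u]}: π^{-1}(V) = {q, t, u} ∉ τ ✗.
  V = {[r], [t=u]}: π^{-1}(V) = {r, t, u} ∉ τ ✗.
  V = {[q], [r], [t=u]}: π^{-1}(V) = {q, r, t, u} ∉ τ ✗.
  V = {[s], [t=u]}: π^{-1}(V) = {s, t, u} ∉ τ ✗.
  V = {[q], [s], [t=u]}: π^{-1}(V) = {q, s, t, u} ∈ τ ✓.
  V = {[r], [s], [t=u]}: π^{-1}(V) = {r, s, t, u} ∉ τ ✗.
  V = {[q], [r], [s], [t=u]}: π^{-1}(V) = {q, r, s, t, u} ∈ τ ✓.
Open sets in the quotient: τ_Q = {{}, {[q]}, {[q], [s]}, {[q], [r], [s]}, {[q], [s], [t=u]}, {[q], [r], [s], [t=u]}} (6 elements).


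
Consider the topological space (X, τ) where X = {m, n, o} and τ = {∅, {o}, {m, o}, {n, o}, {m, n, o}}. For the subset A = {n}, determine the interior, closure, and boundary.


int(A) = ∅, cl(A) = {n}, ∂A = {n}.

Closed sets in (X, τ) are complements of opens:
  closed(X, τ) = {∅, {m}, {n}, {m, n}, {m, n, o}}.
int(A) = ⋃ {U ∈ τ : U ⊆ A}. Opens contained in A: ∅.
Taking the union of these: int(A) = ∅.
cl(A) = ⋂ {C closed : A ⊆ C}. Closed sets containing A: {n}, {m, n}, {m, n, o}.
Intersecting these: cl(A) = {n}.
∂A = cl(A) ∖ int(A) = {n} ∖ ∅ = {n}.


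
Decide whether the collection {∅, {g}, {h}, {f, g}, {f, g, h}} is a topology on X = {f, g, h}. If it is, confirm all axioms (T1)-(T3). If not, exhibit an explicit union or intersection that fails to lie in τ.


τ is NOT a topology on X.

Axiom (T1): ∅ ∈ τ? Yes; X ∈ τ? Yes.
Axiom (T2/T3): check pairwise unions and intersections of members of τ.
Counterexample for (T2): {g} ∪ {h} = {g, h} ∉ τ. Therefore τ is NOT a topology.


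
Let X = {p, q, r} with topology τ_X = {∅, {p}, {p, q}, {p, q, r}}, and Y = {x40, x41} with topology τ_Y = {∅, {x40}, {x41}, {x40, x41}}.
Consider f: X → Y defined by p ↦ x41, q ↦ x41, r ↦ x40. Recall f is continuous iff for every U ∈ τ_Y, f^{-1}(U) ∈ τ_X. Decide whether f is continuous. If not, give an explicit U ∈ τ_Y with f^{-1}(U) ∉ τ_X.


f is NOT continuous.

Compute f^{-1}(U) for each U ∈ τ_Y:
  U = ∅: f^{-1}(U) = ∅ ∈ τ_X ✓.
  U = {x40}: f^{-1}(U) = {r} ∉ τ_X ✗.
  U = {x41}: f^{-1}(U) = {p, q} ∈ τ_X ✓.
  U = {x40, x41}: f^{-1}(U) = {p, q, r} ∈ τ_X ✓.
Found U = {x40} with f^{-1}(U) = {r} not in τ_X. Therefore f is NOT continuous.


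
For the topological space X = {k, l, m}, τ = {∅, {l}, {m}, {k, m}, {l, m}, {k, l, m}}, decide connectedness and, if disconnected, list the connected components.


(X, τ) is disconnected; components = [{l}, {k, m}].

Find clopen sets (U ∈ τ with X ∖ U ∈ τ):
  U = ∅, X ∖ U = {k, l, m} — both open, so U is clopen.
  U = {l}, X ∖ U = {k, m} — both open, so U is clopen.
  U = {k, m}, X ∖ U = {l} — both open, so U is clopen.
  U = {k, l, m}, X ∖ U = ∅ — both open, so U is clopen.
Nontrivial clopen(s) exist: e.g. {l}. So (X, τ) is disconnected.
Compute connected components by grouping points that agree on all clopens:
  component: {l}
  component: {k, m}


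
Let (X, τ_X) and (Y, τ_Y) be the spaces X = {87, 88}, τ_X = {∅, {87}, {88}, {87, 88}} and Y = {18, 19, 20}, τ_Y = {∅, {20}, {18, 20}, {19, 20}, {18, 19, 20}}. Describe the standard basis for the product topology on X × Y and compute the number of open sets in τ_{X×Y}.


Basis B = {∅ × ∅, {87} × {20}, {88} × {20}, {87} × {18, 20}, {87} × {19, 20}, {87, 88} × {20}, {88} × {18, 20}, {88} × {19, 20}, {87} × {18, 19, 20}, {88} × {18, 19, 20}, {87, 88} × {18, 20}, {87, 88} × {19, 20}, {87, 88} × {18, 19, 20}}; |τ_{X×Y}| = 25.

Enumerate products U × V with U ∈ τ_X, V ∈ τ_Y (deduplicated):
  ∅ × ∅ = {} (∅)
  {87} × {20} = {(87,20)}
  {88} × {20} = {(88,20)}
  {87} × {18, 20} = {(87,18), (87,20)}
  {87} × {19, 20} = {(87,19), (87,20)}
  {87, 88} × {20} = {(87,20), (88,20)}
  {88} × {18, 20} = {(88,18), (88,20)}
  {88} × {19, 20} = {(88,19), (88,20)}
  {87} × {18, 19, 20} = {(87,18), (87,19), (87,20)}
  {88} × {18, 19, 20} = {(88,18), (88,19), (88,20)}
  {87, 88} × {18, 20} = {(87,18), (87,20), (88,18), (88,20)}
  {87, 88} × {19, 20} = {(87,19), (87,20), (88,19), (88,20)}
  {87, 88} × {18, 19, 20} = {(87,18), (87,19), (87,20), (88,18), (88,19), (88,20)}
These 13 distinct sets form the basis B.
Close under arbitrary unions to get τ_{X×Y}; counting gives |τ_{X×Y}| = 25.


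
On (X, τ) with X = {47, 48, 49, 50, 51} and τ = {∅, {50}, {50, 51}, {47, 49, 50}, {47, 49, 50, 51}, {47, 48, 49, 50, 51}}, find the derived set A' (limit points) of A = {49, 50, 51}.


A' = {47, 48, 49, 51}

For each x ∈ X, list the open sets U ∈ τ with x ∈ U, then check whether U ∩ (A ∖ {x}) ≠ ∅ for every such U.
  x = 47: opens ∋ x are {47, 49, 50}, {47, 49, 50, 51}, {47, 48, 49, 50, 51}; each meets A ∖ {47}, so x IS a limit point.
  x = 48: opens ∋ x are {47, 48, 49, 50, 51}; each meets A ∖ {48}, so x IS a limit point.
  x = 49: opens ∋ x are {47, 49, 50}, {47, 49, 50, 51}, {47, 48, 49, 50, 51}; each meets A ∖ {49}, so x IS a limit point.
  x = 50: open {50} ∋ x has {50} ∩ (A ∖ {50}) = ∅, so x is NOT a limit point.
  x = 51: opens ∋ x are {50, 51}, {47, 49, 50, 51}, {47, 48, 49, 50, 51}; each meets A ∖ {51}, so x IS a limit point.
Collecting: A' = {47, 48, 49, 51}.


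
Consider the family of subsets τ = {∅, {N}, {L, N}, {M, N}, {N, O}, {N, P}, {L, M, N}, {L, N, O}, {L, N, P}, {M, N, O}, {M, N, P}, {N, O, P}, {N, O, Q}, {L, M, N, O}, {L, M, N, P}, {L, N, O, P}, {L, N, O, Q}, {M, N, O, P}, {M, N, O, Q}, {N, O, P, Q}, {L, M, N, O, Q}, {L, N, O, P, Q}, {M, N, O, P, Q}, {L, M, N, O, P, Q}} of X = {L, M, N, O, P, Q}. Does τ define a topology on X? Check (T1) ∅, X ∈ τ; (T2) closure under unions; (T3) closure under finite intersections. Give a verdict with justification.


τ is NOT a topology on X.

Axiom (T1): ∅ ∈ τ? Yes; X ∈ τ? Yes.
Axiom (T2/T3): check pairwise unions and intersections of members of τ.
Counterexample for (T2): {L, N} ∪ {M, N, O, P} = {L, M, N, O, P} ∉ τ. Therefore τ is NOT a topology.


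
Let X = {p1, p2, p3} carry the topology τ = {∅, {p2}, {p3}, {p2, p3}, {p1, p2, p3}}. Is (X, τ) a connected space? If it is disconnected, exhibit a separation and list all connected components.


(X, τ) is connected.

Find clopen sets (U ∈ τ with X ∖ U ∈ τ):
  U = ∅, X ∖ U = {p1, p2, p3} — both open, so U is clopen.
  U = {p1, p2, p3}, X ∖ U = ∅ — both open, so U is clopen.
Only trivial clopens (∅ and X) exist, so (X, τ) is connected.
Compute connected components by grouping points that agree on all clopens:
  component: {p1, p2, p3}


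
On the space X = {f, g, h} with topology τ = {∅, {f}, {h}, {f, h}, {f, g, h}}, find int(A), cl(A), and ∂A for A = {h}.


int(A) = {h}, cl(A) = {g, h}, ∂A = {g}.

Closed sets in (X, τ) are complements of opens:
  closed(X, τ) = {∅, {g}, {f, g}, {g, h}, {f, g, h}}.
int(A) = ⋃ {U ∈ τ : U ⊆ A}. Opens contained in A: ∅, {h}.
Taking the union of these: int(A) = {h}.
cl(A) = ⋂ {C closed : A ⊆ C}. Closed sets containing A: {g, h}, {f, g, h}.
Intersecting these: cl(A) = {g, h}.
∂A = cl(A) ∖ int(A) = {g, h} ∖ {h} = {g}.


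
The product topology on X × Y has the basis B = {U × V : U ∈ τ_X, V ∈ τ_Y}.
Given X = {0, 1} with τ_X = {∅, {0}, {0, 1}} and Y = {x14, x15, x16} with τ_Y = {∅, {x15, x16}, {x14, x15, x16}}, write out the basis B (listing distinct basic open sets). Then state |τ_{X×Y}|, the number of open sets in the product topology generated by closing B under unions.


Basis B = {∅ × ∅, {0} × {x15, x16}, {0} × {x14, x15, x16}, {0, 1} × {x15, x16}, {0, 1} × {x14, x15, x16}}; |τ_{X×Y}| = 6.

Enumerate products U × V with U ∈ τ_X, V ∈ τ_Y (deduplicated):
  ∅ × ∅ = {} (∅)
  {0} × {x15, x16} = {(0,x15), (0,x16)}
  {0} × {x14, x15, x16} = {(0,x14), (0,x15), (0,x16)}
  {0, 1} × {x15, x16} = {(0,x15), (0,x16), (1,x15), (1,x16)}
  {0, 1} × {x14, x15, x16} = {(0,x14), (0,x15), (0,x16), (1,x14), (1,x15), (1,x16)}
These 5 distinct sets form the basis B.
Close under arbitrary unions to get τ_{X×Y}; counting gives |τ_{X×Y}| = 6.


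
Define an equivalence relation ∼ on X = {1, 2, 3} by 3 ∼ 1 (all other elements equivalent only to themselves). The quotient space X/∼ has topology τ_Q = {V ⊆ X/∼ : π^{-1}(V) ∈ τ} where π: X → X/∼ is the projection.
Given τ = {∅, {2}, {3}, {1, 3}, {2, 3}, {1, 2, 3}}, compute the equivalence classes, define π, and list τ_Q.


X/∼ = {[1=3], [2]}; |τ_Q| = 4.

Equivalence classes: [1=3], [2].
Quotient map π: X → X/∼ sends 1 ↦ [1=3], 2 ↦ [2], 3 ↦ [1=3].
For each subset V ⊆ X/∼, compute π^{-1}(V) ⊆ X and check whether π^{-1}(V) ∈ τ. V is open in τ_Q iff π^{-1}(V) ∈ τ.
  V = {}: π^{-1}(V) = ∅ ∈ τ ✓.
  V = {[1=3]}: π^{-1}(V) = {1, 3} ∈ τ ✓.
  V = {[2]}: π^{-1}(V) = {2} ∈ τ ✓.
  V = {[1=3], [2]}: π^{-1}(V) = {1, 2, 3} ∈ τ ✓.
Open sets in the quotient: τ_Q = {{}, {[1=3]}, {[2]}, {[1=3], [2]}} (4 elements).


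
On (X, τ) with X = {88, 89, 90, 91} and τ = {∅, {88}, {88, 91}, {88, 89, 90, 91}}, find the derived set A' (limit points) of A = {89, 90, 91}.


A' = {89, 90}

For each x ∈ X, list the open sets U ∈ τ with x ∈ U, then check whether U ∩ (A ∖ {x}) ≠ ∅ for every such U.
  x = 88: open {88} ∋ x has {88} ∩ (A ∖ {88}) = ∅, so x is NOT a limit point.
  x = 89: opens ∋ x are {88, 89, 90, 91}; each meets A ∖ {89}, so x IS a limit point.
  x = 90: opens ∋ x are {88, 89, 90, 91}; each meets A ∖ {90}, so x IS a limit point.
  x = 91: open {88, 91} ∋ x has {88, 91} ∩ (A ∖ {91}) = ∅, so x is NOT a limit point.
Collecting: A' = {89, 90}.


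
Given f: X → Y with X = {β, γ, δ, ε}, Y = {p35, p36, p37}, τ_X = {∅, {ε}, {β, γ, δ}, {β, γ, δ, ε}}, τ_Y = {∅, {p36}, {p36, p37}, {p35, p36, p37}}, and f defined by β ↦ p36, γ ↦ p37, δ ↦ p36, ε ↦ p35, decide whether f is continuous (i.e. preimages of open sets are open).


f is NOT continuous.

Compute f^{-1}(U) for each U ∈ τ_Y:
  U = ∅: f^{-1}(U) = ∅ ∈ τ_X ✓.
  U = {p36}: f^{-1}(U) = {β, δ} ∉ τ_X ✗.
  U = {p36, p37}: f^{-1}(U) = {β, γ, δ} ∈ τ_X ✓.
  U = {p35, p36, p37}: f^{-1}(U) = {β, γ, δ, ε} ∈ τ_X ✓.
Found U = {p36} with f^{-1}(U) = {β, δ} not in τ_X. Therefore f is NOT continuous.


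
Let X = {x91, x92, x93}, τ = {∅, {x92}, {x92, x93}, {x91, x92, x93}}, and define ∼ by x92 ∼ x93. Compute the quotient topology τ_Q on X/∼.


X/∼ = {[x91], [x92=x93]}; |τ_Q| = 3.

Equivalence classes: [x91], [x92=x93].
Quotient map π: X → X/∼ sends x91 ↦ [x91], x92 ↦ [x92=x93], x93 ↦ [x92=x93].
For each subset V ⊆ X/∼, compute π^{-1}(V) ⊆ X and check whether π^{-1}(V) ∈ τ. V is open in τ_Q iff π^{-1}(V) ∈ τ.
  V = {}: π^{-1}(V) = ∅ ∈ τ ✓.
  V = {[x91]}: π^{-1}(V) = {x91} ∉ τ ✗.
  V = {[x92=x93]}: π^{-1}(V) = {x92, x93} ∈ τ ✓.
  V = {[x91], [x92=x93]}: π^{-1}(V) = {x91, x92, x93} ∈ τ ✓.
Open sets in the quotient: τ_Q = {{}, {[x92=x93]}, {[x91], [x92=x93]}} (3 elements).


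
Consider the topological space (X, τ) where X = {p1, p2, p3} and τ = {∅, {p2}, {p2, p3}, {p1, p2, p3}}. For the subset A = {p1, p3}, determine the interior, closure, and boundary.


int(A) = ∅, cl(A) = {p1, p3}, ∂A = {p1, p3}.

Closed sets in (X, τ) are complements of opens:
  closed(X, τ) = {∅, {p1}, {p1, p3}, {p1, p2, p3}}.
int(A) = ⋃ {U ∈ τ : U ⊆ A}. Opens contained in A: ∅.
Taking the union of these: int(A) = ∅.
cl(A) = ⋂ {C closed : A ⊆ C}. Closed sets containing A: {p1, p3}, {p1, p2, p3}.
Intersecting these: cl(A) = {p1, p3}.
∂A = cl(A) ∖ int(A) = {p1, p3} ∖ ∅ = {p1, p3}.


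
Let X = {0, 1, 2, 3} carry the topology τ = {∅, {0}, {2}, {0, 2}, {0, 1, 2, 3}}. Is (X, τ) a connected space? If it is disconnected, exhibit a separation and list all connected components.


(X, τ) is connected.

Find clopen sets (U ∈ τ with X ∖ U ∈ τ):
  U = ∅, X ∖ U = {0, 1, 2, 3} — both open, so U is clopen.
  U = {0, 1, 2, 3}, X ∖ U = ∅ — both open, so U is clopen.
Only trivial clopens (∅ and X) exist, so (X, τ) is connected.
Compute connected components by grouping points that agree on all clopens:
  component: {0, 1, 2, 3}


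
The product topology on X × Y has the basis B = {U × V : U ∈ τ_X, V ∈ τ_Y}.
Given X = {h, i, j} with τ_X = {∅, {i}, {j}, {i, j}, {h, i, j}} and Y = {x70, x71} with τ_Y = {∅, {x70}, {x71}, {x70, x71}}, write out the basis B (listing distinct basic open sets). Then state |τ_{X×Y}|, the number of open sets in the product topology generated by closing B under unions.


Basis B = {∅ × ∅, {i} × {x70}, {i} × {x71}, {j} × {x70}, {j} × {x71}, {i} × {x70, x71}, {i, j} × {x70}, {i, j} × {x71}, {j} × {x70, x71}, {h, i, j} × {x70}, {h, i, j} × {x71}, {i, j} × {x70, x71}, {h, i, j} × {x70, x71}}; |τ_{X×Y}| = 25.

Enumerate products U × V with U ∈ τ_X, V ∈ τ_Y (deduplicated):
  ∅ × ∅ = {} (∅)
  {i} × {x70} = {(i,x70)}
  {i} × {x71} = {(i,x71)}
  {j} × {x70} = {(j,x70)}
  {j} × {x71} = {(j,x71)}
  {i} × {x70, x71} = {(i,x70), (i,x71)}
  {i, j} × {x70} = {(i,x70), (j,x70)}
  {i, j} × {x71} = {(i,x71), (j,x71)}
  {j} × {x70, x71} = {(j,x70), (j,x71)}
  {h, i, j} × {x70} = {(h,x70), (i,x70), (j,x70)}
  {h, i, j} × {x71} = {(h,x71), (i,x71), (j,x71)}
  {i, j} × {x70, x71} = {(i,x70), (i,x71), (j,x70), (j,x71)}
  {h, i, j} × {x70, x71} = {(h,x70), (h,x71), (i,x70), (i,x71), (j,x70), (j,x71)}
These 13 distinct sets form the basis B.
Close under arbitrary unions to get τ_{X×Y}; counting gives |τ_{X×Y}| = 25.


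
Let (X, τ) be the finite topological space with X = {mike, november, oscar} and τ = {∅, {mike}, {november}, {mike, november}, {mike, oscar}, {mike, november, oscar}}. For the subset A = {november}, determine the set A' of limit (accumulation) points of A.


A' = ∅

For each x ∈ X, list the open sets U ∈ τ with x ∈ U, then check whether U ∩ (A ∖ {x}) ≠ ∅ for every such U.
  x = mike: open {mike} ∋ x has {mike} ∩ (A ∖ {mike}) = ∅, so x is NOT a limit point.
  x = november: open {november} ∋ x has {november} ∩ (A ∖ {november}) = ∅, so x is NOT a limit point.
  x = oscar: open {mike, oscar} ∋ x has {mike, oscar} ∩ (A ∖ {oscar}) = ∅, so x is NOT a limit point.
Collecting: A' = ∅.


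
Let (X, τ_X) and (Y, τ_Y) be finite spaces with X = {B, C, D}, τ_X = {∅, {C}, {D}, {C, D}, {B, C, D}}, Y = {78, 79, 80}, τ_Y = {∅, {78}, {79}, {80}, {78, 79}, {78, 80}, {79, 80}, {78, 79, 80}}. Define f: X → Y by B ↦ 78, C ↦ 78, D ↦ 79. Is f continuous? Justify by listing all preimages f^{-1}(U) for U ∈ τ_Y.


f is NOT continuous.

Compute f^{-1}(U) for each U ∈ τ_Y:
  U = ∅: f^{-1}(U) = ∅ ∈ τ_X ✓.
  U = {78}: f^{-1}(U) = {B, C} ∉ τ_X ✗.
  U = {79}: f^{-1}(U) = {D} ∈ τ_X ✓.
  U = {80}: f^{-1}(U) = ∅ ∈ τ_X ✓.
  U = {78, 79}: f^{-1}(U) = {B, C, D} ∈ τ_X ✓.
  U = {78, 80}: f^{-1}(U) = {B, C} ∉ τ_X ✗.
  U = {79, 80}: f^{-1}(U) = {D} ∈ τ_X ✓.
  U = {78, 79, 80}: f^{-1}(U) = {B, C, D} ∈ τ_X ✓.
Found U = {78} with f^{-1}(U) = {B, C} not in τ_X. Therefore f is NOT continuous.


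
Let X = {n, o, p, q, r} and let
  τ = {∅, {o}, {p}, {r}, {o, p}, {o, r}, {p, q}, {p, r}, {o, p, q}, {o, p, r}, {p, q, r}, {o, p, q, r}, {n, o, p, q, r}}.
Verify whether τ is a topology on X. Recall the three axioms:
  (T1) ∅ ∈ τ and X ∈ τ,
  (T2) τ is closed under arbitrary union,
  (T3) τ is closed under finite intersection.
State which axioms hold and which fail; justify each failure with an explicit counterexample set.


τ IS a topology on X.

Axiom (T1): ∅ ∈ τ? Yes; X ∈ τ? Yes.
Axiom (T2/T3): check pairwise unions and intersections of members of τ.
All pairwise intersections and unions checked — each lies in τ. Therefore τ satisfies (T1), (T2), (T3): it IS a topology on X.


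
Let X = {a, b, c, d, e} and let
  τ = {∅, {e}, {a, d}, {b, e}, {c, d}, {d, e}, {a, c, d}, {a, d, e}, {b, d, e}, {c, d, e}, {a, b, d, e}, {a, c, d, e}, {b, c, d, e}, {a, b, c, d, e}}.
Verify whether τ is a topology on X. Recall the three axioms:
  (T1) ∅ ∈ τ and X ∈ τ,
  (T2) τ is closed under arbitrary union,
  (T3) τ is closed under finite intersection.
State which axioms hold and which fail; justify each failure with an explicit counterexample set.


τ is NOT a topology on X.

Axiom (T1): ∅ ∈ τ? Yes; X ∈ τ? Yes.
Axiom (T2/T3): check pairwise unions and intersections of members of τ.
Counterexample for (T3): {a, d} ∩ {c, d} = {d} ∉ τ. Therefore τ is NOT a topology.


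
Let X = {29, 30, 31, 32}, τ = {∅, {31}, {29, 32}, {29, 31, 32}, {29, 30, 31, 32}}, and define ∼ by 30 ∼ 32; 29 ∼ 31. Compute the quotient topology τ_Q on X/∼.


X/∼ = {[29=31], [30=32]}; |τ_Q| = 2.

Equivalence classes: [29=31], [30=32].
Quotient map π: X → X/∼ sends 29 ↦ [29=31], 30 ↦ [30=32], 31 ↦ [29=31], 32 ↦ [30=32].
For each subset V ⊆ X/∼, compute π^{-1}(V) ⊆ X and check whether π^{-1}(V) ∈ τ. V is open in τ_Q iff π^{-1}(V) ∈ τ.
  V = {}: π^{-1}(V) = ∅ ∈ τ ✓.
  V = {[29=31]}: π^{-1}(V) = {29, 31} ∉ τ ✗.
  V = {[30=32]}: π^{-1}(V) = {30, 32} ∉ τ ✗.
  V = {[29=31], [30=32]}: π^{-1}(V) = {29, 30, 31, 32} ∈ τ ✓.
Open sets in the quotient: τ_Q = {{}, {[29=31], [30=32]}} (2 elements).


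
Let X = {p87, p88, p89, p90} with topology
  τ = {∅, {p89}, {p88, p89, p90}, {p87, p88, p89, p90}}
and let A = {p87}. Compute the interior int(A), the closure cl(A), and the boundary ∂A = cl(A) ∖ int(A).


int(A) = ∅, cl(A) = {p87}, ∂A = {p87}.

Closed sets in (X, τ) are complements of opens:
  closed(X, τ) = {∅, {p87}, {p87, p88, p90}, {p87, p88, p89, p90}}.
int(A) = ⋃ {U ∈ τ : U ⊆ A}. Opens contained in A: ∅.
Taking the union of these: int(A) = ∅.
cl(A) = ⋂ {C closed : A ⊆ C}. Closed sets containing A: {p87}, {p87, p88, p90}, {p87, p88, p89, p90}.
Intersecting these: cl(A) = {p87}.
∂A = cl(A) ∖ int(A) = {p87} ∖ ∅ = {p87}.


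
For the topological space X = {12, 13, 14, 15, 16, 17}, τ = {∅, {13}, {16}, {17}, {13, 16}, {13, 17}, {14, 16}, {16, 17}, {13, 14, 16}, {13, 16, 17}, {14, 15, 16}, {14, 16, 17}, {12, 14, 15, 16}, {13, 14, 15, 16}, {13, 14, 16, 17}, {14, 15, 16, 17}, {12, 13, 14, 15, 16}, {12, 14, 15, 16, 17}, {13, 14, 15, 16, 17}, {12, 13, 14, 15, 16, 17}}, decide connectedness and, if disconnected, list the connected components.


(X, τ) is disconnected; components = [{13}, {17}, {12, 14, 15, 16}].

Find clopen sets (U ∈ τ with X ∖ U ∈ τ):
  U = ∅, X ∖ U = {12, 13, 14, 15, 16, 17} — both open, so U is clopen.
  U = {13}, X ∖ U = {12, 14, 15, 16, 17} — both open, so U is clopen.
  U = {17}, X ∖ U = {12, 13, 14, 15, 16} — both open, so U is clopen.
  U = {13, 17}, X ∖ U = {12, 14, 15, 16} — both open, so U is clopen.
  U = {12, 14, 15, 16}, X ∖ U = {13, 17} — both open, so U is clopen.
  U = {12, 13, 14, 15, 16}, X ∖ U = {17} — both open, so U is clopen.
  U = {12, 14, 15, 16, 17}, X ∖ U = {13} — both open, so U is clopen.
  U = {12, 13, 14, 15, 16, 17}, X ∖ U = ∅ — both open, so U is clopen.
Nontrivial clopen(s) exist: e.g. {12, 14, 15, 16}. So (X, τ) is disconnected.
Compute connected components by grouping points that agree on all clopens:
  component: {13}
  component: {17}
  component: {12, 14, 15, 16}


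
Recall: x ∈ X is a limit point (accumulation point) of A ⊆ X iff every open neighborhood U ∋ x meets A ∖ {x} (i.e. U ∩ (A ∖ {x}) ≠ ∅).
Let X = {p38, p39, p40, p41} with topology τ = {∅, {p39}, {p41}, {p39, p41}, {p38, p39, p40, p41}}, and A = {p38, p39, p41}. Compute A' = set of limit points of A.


A' = {p38, p40}

For each x ∈ X, list the open sets U ∈ τ with x ∈ U, then check whether U ∩ (A ∖ {x}) ≠ ∅ for every such U.
  x = p38: opens ∋ x are {p38, p39, p40, p41}; each meets A ∖ {p38}, so x IS a limit point.
  x = p39: open {p39} ∋ x has {p39} ∩ (A ∖ {p39}) = ∅, so x is NOT a limit point.
  x = p40: opens ∋ x are {p38, p39, p40, p41}; each meets A ∖ {p40}, so x IS a limit point.
  x = p41: open {p41} ∋ x has {p41} ∩ (A ∖ {p41}) = ∅, so x is NOT a limit point.
Collecting: A' = {p38, p40}.


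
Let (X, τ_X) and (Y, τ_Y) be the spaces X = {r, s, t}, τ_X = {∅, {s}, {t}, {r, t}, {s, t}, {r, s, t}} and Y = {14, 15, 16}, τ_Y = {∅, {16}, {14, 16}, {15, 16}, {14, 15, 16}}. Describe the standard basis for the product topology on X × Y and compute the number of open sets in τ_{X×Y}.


Basis B = {∅ × ∅, {s} × {16}, {t} × {16}, {r, t} × {16}, {s} × {14, 16}, {s} × {15, 16}, {s, t} × {16}, {t} × {14, 16}, {t} × {15, 16}, {r, s, t} × {16}, {s} × {14, 15, 16}, {t} × {14, 15, 16}, {r, t} × {14, 16}, {r, t} × {15, 16}, {s, t} × {14, 16}, {s, t} × {15, 16}, {r, t} × {14, 15, 16}, {r, s, t} × {14, 16}, {r, s, t} × {15, 16}, {s, t} × {14, 15, 16}, {r, s, t} × {14, 15, 16}}; |τ_{X×Y}| = 70.

Enumerate products U × V with U ∈ τ_X, V ∈ τ_Y (deduplicated):
  ∅ × ∅ = {} (∅)
  {s} × {16} = {(s,16)}
  {t} × {16} = {(t,16)}
  {r, t} × {16} = {(r,16), (t,16)}
  {s} × {14, 16} = {(s,14), (s,16)}
  {s} × {15, 16} = {(s,15), (s,16)}
  {s, t} × {16} = {(s,16), (t,16)}
  {t} × {14, 16} = {(t,14), (t,16)}
  {t} × {15, 16} = {(t,15), (t,16)}
  {r, s, t} × {16} = {(r,16), (s,16), (t,16)}
  {s} × {14, 15, 16} = {(s,14), (s,15), (s,16)}
  {t} × {14, 15, 16} = {(t,14), (t,15), (t,16)}
  {r, t} × {14, 16} = {(r,14), (r,16), (t,14), (t,16)}
  {r, t} × {15, 16} = {(r,15), (r,16), (t,15), (t,16)}
  {s, t} × {14, 16} = {(s,14), (s,16), (t,14), (t,16)}
  {s, t} × {15, 16} = {(s,15), (s,16), (t,15), (t,16)}
  {r, t} × {14, 15, 16} = {(r,14), (r,15), (r,16), (t,14), (t,15), (t,16)}
  {r, s, t} × {14, 16} = {(r,14), (r,16), (s,14), (s,16), (t,14), (t,16)}
  {r, s, t} × {15, 16} = {(r,15), (r,16), (s,15), (s,16), (t,15), (t,16)}
  {s, t} × {14, 15, 16} = {(s,14), (s,15), (s,16), (t,14), (t,15), (t,16)}
  {r, s, t} × {14, 15, 16} = {(r,14), (r,15), (r,16), (s,14), (s,15), (s,16), (t,14), (t,15), (t,16)}
These 21 distinct sets form the basis B.
Close under arbitrary unions to get τ_{X×Y}; counting gives |τ_{X×Y}| = 70.


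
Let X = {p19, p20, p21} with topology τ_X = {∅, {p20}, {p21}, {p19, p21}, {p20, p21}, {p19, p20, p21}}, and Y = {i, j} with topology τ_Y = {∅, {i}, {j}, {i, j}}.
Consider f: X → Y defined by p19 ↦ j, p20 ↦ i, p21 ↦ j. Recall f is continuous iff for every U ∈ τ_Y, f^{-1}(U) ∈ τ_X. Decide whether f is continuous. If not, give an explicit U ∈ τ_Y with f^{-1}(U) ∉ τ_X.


f IS continuous.

Compute f^{-1}(U) for each U ∈ τ_Y:
  U = ∅: f^{-1}(U) = ∅ ∈ τ_X ✓.
  U = {i}: f^{-1}(U) = {p20} ∈ τ_X ✓.
  U = {j}: f^{-1}(U) = {p19, p21} ∈ τ_X ✓.
  U = {i, j}: f^{-1}(U) = {p19, p20, p21} ∈ τ_X ✓.
Every preimage lies in τ_X, so f IS continuous.


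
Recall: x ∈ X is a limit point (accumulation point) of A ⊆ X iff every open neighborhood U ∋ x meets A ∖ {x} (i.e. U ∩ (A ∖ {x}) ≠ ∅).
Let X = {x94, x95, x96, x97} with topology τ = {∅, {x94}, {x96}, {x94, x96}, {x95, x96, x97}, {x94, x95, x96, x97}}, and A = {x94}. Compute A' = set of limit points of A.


A' = ∅

For each x ∈ X, list the open sets U ∈ τ with x ∈ U, then check whether U ∩ (A ∖ {x}) ≠ ∅ for every such U.
  x = x94: open {x94} ∋ x has {x94} ∩ (A ∖ {x94}) = ∅, so x is NOT a limit point.
  x = x95: open {x95, x96, x97} ∋ x has {x95, x96, x97} ∩ (A ∖ {x95}) = ∅, so x is NOT a limit point.
  x = x96: open {x96} ∋ x has {x96} ∩ (A ∖ {x96}) = ∅, so x is NOT a limit point.
  x = x97: open {x95, x96, x97} ∋ x has {x95, x96, x97} ∩ (A ∖ {x97}) = ∅, so x is NOT a limit point.
Collecting: A' = ∅.


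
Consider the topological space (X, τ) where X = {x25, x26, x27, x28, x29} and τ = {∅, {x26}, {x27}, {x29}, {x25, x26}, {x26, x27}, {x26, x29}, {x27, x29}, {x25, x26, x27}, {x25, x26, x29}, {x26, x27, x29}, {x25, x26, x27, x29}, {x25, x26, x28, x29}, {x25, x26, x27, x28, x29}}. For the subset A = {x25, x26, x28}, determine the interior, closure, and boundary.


int(A) = {x25, x26}, cl(A) = {x25, x26, x28}, ∂A = {x28}.

Closed sets in (X, τ) are complements of opens:
  closed(X, τ) = {∅, {x27}, {x28}, {x25, x28}, {x27, x28}, {x28, x29}, {x25, x26, x28}, {x25, x27, x28}, {x25, x28, x29}, {x27, x28, x29}, {x25, x26, x27, x28}, {x25, x26, x28, x29}, {x25, x27, x28, x29}, {x25, x26, x27, x28, x29}}.
int(A) = ⋃ {U ∈ τ : U ⊆ A}. Opens contained in A: ∅, {x26}, {x25, x26}.
Taking the union of these: int(A) = {x25, x26}.
cl(A) = ⋂ {C closed : A ⊆ C}. Closed sets containing A: {x25, x26, x28}, {x25, x26, x27, x28}, {x25, x26, x28, x29}, {x25, x26, x27, x28, x29}.
Intersecting these: cl(A) = {x25, x26, x28}.
∂A = cl(A) ∖ int(A) = {x25, x26, x28} ∖ {x25, x26} = {x28}.


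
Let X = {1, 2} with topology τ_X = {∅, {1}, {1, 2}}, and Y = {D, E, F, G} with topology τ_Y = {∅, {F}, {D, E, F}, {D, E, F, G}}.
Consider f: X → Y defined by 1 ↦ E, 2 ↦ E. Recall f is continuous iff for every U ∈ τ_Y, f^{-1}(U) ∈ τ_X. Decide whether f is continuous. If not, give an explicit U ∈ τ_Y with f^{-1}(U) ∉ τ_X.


f IS continuous.

Compute f^{-1}(U) for each U ∈ τ_Y:
  U = ∅: f^{-1}(U) = ∅ ∈ τ_X ✓.
  U = {F}: f^{-1}(U) = ∅ ∈ τ_X ✓.
  U = {D, E, F}: f^{-1}(U) = {1, 2} ∈ τ_X ✓.
  U = {D, E, F, G}: f^{-1}(U) = {1, 2} ∈ τ_X ✓.
Every preimage lies in τ_X, so f IS continuous.


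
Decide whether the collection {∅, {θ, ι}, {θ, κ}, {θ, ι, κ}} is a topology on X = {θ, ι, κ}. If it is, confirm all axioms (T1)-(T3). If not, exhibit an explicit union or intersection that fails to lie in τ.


τ is NOT a topology on X.

Axiom (T1): ∅ ∈ τ? Yes; X ∈ τ? Yes.
Axiom (T2/T3): check pairwise unions and intersections of members of τ.
Counterexample for (T3): {θ, ι} ∩ {θ, κ} = {θ} ∉ τ. Therefore τ is NOT a topology.


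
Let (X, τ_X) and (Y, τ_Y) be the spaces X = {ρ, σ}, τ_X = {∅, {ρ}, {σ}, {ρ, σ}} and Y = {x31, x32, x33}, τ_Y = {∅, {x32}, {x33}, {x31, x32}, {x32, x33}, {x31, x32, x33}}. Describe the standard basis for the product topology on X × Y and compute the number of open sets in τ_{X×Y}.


Basis B = {∅ × ∅, {ρ} × {x32}, {ρ} × {x33}, {σ} × {x32}, {σ} × {x33}, {ρ} × {x31, x32}, {ρ} × {x32, x33}, {ρ, σ} × {x32}, {ρ, σ} × {x33}, {σ} × {x31, x32}, {σ} × {x32, x33}, {ρ} × {x31, x32, x33}, {σ} × {x31, x32, x33}, {ρ, σ} × {x31, x32}, {ρ, σ} × {x32, x33}, {ρ, σ} × {x31, x32, x33}}; |τ_{X×Y}| = 36.

Enumerate products U × V with U ∈ τ_X, V ∈ τ_Y (deduplicated):
  ∅ × ∅ = {} (∅)
  {ρ} × {x32} = {(ρ,x32)}
  {ρ} × {x33} = {(ρ,x33)}
  {σ} × {x32} = {(σ,x32)}
  {σ} × {x33} = {(σ,x33)}
  {ρ} × {x31, x32} = {(ρ,x31), (ρ,x32)}
  {ρ} × {x32, x33} = {(ρ,x32), (ρ,x33)}
  {ρ, σ} × {x32} = {(ρ,x32), (σ,x32)}
  {ρ, σ} × {x33} = {(ρ,x33), (σ,x33)}
  {σ} × {x31, x32} = {(σ,x31), (σ,x32)}
  {σ} × {x32, x33} = {(σ,x32), (σ,x33)}
  {ρ} × {x31, x32, x33} = {(ρ,x31), (ρ,x32), (ρ,x33)}
  {σ} × {x31, x32, x33} = {(σ,x31), (σ,x32), (σ,x33)}
  {ρ, σ} × {x31, x32} = {(ρ,x31), (ρ,x32), (σ,x31), (σ,x32)}
  {ρ, σ} × {x32, x33} = {(ρ,x32), (ρ,x33), (σ,x32), (σ,x33)}
  {ρ, σ} × {x31, x32, x33} = {(ρ,x31), (ρ,x32), (ρ,x33), (σ,x31), (σ,x32), (σ,x33)}
These 16 distinct sets form the basis B.
Close under arbitrary unions to get τ_{X×Y}; counting gives |τ_{X×Y}| = 36.


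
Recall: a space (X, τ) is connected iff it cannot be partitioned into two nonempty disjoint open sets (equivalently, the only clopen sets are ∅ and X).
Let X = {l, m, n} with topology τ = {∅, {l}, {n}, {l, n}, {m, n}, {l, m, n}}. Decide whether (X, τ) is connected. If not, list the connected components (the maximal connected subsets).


(X, τ) is disconnected; components = [{l}, {m, n}].

Find clopen sets (U ∈ τ with X ∖ U ∈ τ):
  U = ∅, X ∖ U = {l, m, n} — both open, so U is clopen.
  U = {l}, X ∖ U = {m, n} — both open, so U is clopen.
  U = {m, n}, X ∖ U = {l} — both open, so U is clopen.
  U = {l, m, n}, X ∖ U = ∅ — both open, so U is clopen.
Nontrivial clopen(s) exist: e.g. {l}. So (X, τ) is disconnected.
Compute connected components by grouping points that agree on all clopens:
  component: {l}
  component: {m, n}


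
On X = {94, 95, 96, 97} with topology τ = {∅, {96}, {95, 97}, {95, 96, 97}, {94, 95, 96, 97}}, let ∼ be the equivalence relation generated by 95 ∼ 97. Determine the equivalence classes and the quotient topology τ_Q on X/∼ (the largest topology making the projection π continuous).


X/∼ = {[94], [95=97], [96]}; |τ_Q| = 5.

Equivalence classes: [94], [95=97], [96].
Quotient map π: X → X/∼ sends 94 ↦ [94], 95 ↦ [95=97], 96 ↦ [96], 97 ↦ [95=97].
For each subset V ⊆ X/∼, compute π^{-1}(V) ⊆ X and check whether π^{-1}(V) ∈ τ. V is open in τ_Q iff π^{-1}(V) ∈ τ.
  V = {}: π^{-1}(V) = ∅ ∈ τ ✓.
  V = {[94]}: π^{-1}(V) = {94} ∉ τ ✗.
  V = {[95=97]}: π^{-1}(V) = {95, 97} ∈ τ ✓.
  V = {[94], [95=97]}: π^{-1}(V) = {94, 95, 97} ∉ τ ✗.
  V = {[96]}: π^{-1}(V) = {96} ∈ τ ✓.
  V = {[94], [96]}: π^{-1}(V) = {94, 96} ∉ τ ✗.
  V = {[95=97], [96]}: π^{-1}(V) = {95, 96, 97} ∈ τ ✓.
  V = {[94], [95=97], [96]}: π^{-1}(V) = {94, 95, 96, 97} ∈ τ ✓.
Open sets in the quotient: τ_Q = {{}, {[95=97]}, {[96]}, {[95=97], [96]}, {[94], [95=97], [96]}} (5 elements).


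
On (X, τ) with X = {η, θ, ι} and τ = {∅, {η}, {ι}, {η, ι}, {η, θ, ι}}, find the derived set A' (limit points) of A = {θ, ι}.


A' = {θ}

For each x ∈ X, list the open sets U ∈ τ with x ∈ U, then check whether U ∩ (A ∖ {x}) ≠ ∅ for every such U.
  x = η: open {η} ∋ x has {η} ∩ (A ∖ {η}) = ∅, so x is NOT a limit point.
  x = θ: opens ∋ x are {η, θ, ι}; each meets A ∖ {θ}, so x IS a limit point.
  x = ι: open {ι} ∋ x has {ι} ∩ (A ∖ {ι}) = ∅, so x is NOT a limit point.
Collecting: A' = {θ}.


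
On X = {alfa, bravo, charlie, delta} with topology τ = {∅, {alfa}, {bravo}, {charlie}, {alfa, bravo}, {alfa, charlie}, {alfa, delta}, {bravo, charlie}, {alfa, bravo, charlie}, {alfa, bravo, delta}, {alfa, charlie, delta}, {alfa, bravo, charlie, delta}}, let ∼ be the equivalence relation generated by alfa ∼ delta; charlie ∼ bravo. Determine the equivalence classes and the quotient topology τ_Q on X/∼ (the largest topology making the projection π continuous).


X/∼ = {[alfa=delta], [bravo=charlie]}; |τ_Q| = 4.

Equivalence classes: [alfa=delta], [bravo=charlie].
Quotient map π: X → X/∼ sends alfa ↦ [alfa=delta], bravo ↦ [bravo=charlie], charlie ↦ [bravo=charlie], delta ↦ [alfa=delta].
For each subset V ⊆ X/∼, compute π^{-1}(V) ⊆ X and check whether π^{-1}(V) ∈ τ. V is open in τ_Q iff π^{-1}(V) ∈ τ.
  V = {}: π^{-1}(V) = ∅ ∈ τ ✓.
  V = {[alfa=delta]}: π^{-1}(V) = {alfa, delta} ∈ τ ✓.
  V = {[bravo=charlie]}: π^{-1}(V) = {bravo, charlie} ∈ τ ✓.
  V = {[alfa=delta], [bravo=charlie]}: π^{-1}(V) = {alfa, bravo, charlie, delta} ∈ τ ✓.
Open sets in the quotient: τ_Q = {{}, {[alfa=delta]}, {[bravo=charlie]}, {[alfa=delta], [bravo=charlie]}} (4 elements).


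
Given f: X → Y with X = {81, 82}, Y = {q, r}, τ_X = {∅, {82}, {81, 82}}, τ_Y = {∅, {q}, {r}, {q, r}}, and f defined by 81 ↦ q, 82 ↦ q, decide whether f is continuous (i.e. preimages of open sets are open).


f IS continuous.

Compute f^{-1}(U) for each U ∈ τ_Y:
  U = ∅: f^{-1}(U) = ∅ ∈ τ_X ✓.
  U = {q}: f^{-1}(U) = {81, 82} ∈ τ_X ✓.
  U = {r}: f^{-1}(U) = ∅ ∈ τ_X ✓.
  U = {q, r}: f^{-1}(U) = {81, 82} ∈ τ_X ✓.
Every preimage lies in τ_X, so f IS continuous.


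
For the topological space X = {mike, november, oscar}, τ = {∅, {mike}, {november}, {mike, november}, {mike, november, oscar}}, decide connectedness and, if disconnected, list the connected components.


(X, τ) is connected.

Find clopen sets (U ∈ τ with X ∖ U ∈ τ):
  U = ∅, X ∖ U = {mike, november, oscar} — both open, so U is clopen.
  U = {mike, november, oscar}, X ∖ U = ∅ — both open, so U is clopen.
Only trivial clopens (∅ and X) exist, so (X, τ) is connected.
Compute connected components by grouping points that agree on all clopens:
  component: {mike, november, oscar}


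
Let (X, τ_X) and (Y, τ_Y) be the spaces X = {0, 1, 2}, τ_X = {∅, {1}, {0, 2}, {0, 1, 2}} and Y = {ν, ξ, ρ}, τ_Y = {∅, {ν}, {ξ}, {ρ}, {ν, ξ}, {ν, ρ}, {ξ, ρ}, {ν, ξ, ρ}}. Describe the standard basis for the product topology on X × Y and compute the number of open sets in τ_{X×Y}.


Basis B = {∅ × ∅, {1} × {ν}, {1} × {ξ}, {1} × {ρ}, {0, 2} × {ν}, {0, 2} × {ξ}, {0, 2} × {ρ}, {1} × {ν, ξ}, {1} × {ν, ρ}, {1} × {ξ, ρ}, {0, 1, 2} × {ν}, {0, 1, 2} × {ξ}, {0, 1, 2} × {ρ}, {1} × {ν, ξ, ρ}, {0, 2} × {ν, ξ}, {0, 2} × {ν, ρ}, {0, 2} × {ξ, ρ}, {0, 2} × {ν, ξ, ρ}, {0, 1, 2} × {ν, ξ}, {0, 1, 2} × {ν, ρ}, {0, 1, 2} × {ξ, ρ}, {0, 1, 2} × {ν, ξ, ρ}}; |τ_{X×Y}| = 64.

Enumerate products U × V with U ∈ τ_X, V ∈ τ_Y (deduplicated):
  ∅ × ∅ = {} (∅)
  {1} × {ν} = {(1,ν)}
  {1} × {ξ} = {(1,ξ)}
  {1} × {ρ} = {(1,ρ)}
  {0, 2} × {ν} = {(0,ν), (2,ν)}
  {0, 2} × {ξ} = {(0,ξ), (2,ξ)}
  {0, 2} × {ρ} = {(0,ρ), (2,ρ)}
  {1} × {ν, ξ} = {(1,ν), (1,ξ)}
  {1} × {ν, ρ} = {(1,ν), (1,ρ)}
  {1} × {ξ, ρ} = {(1,ξ), (1,ρ)}
  {0, 1, 2} × {ν} = {(0,ν), (1,ν), (2,ν)}
  {0, 1, 2} × {ξ} = {(0,ξ), (1,ξ), (2,ξ)}
  {0, 1, 2} × {ρ} = {(0,ρ), (1,ρ), (2,ρ)}
  {1} × {ν, ξ, ρ} = {(1,ν), (1,ξ), (1,ρ)}
  {0, 2} × {ν, ξ} = {(0,ν), (0,ξ), (2,ν), (2,ξ)}
  {0, 2} × {ν, ρ} = {(0,ν), (0,ρ), (2,ν), (2,ρ)}
  {0, 2} × {ξ, ρ} = {(0,ξ), (0,ρ), (2,ξ), (2,ρ)}
  {0, 2} × {ν, ξ, ρ} = {(0,ν), (0,ξ), (0,ρ), (2,ν), (2,ξ), (2,ρ)}
  {0, 1, 2} × {ν, ξ} = {(0,ν), (0,ξ), (1,ν), (1,ξ), (2,ν), (2,ξ)}
  {0, 1, 2} × {ν, ρ} = {(0,ν), (0,ρ), (1,ν), (1,ρ), (2,ν), (2,ρ)}
  {0, 1, 2} × {ξ, ρ} = {(0,ξ), (0,ρ), (1,ξ), (1,ρ), (2,ξ), (2,ρ)}
  {0, 1, 2} × {ν, ξ, ρ} = {(0,ν), (0,ξ), (0,ρ), (1,ν), (1,ξ), (1,ρ), (2,ν), (2,ξ), (2,ρ)}
These 22 distinct sets form the basis B.
Close under arbitrary unions to get τ_{X×Y}; counting gives |τ_{X×Y}| = 64.


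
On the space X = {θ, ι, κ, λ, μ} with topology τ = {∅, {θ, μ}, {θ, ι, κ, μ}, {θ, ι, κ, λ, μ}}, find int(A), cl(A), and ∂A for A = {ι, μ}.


int(A) = ∅, cl(A) = {θ, ι, κ, λ, μ}, ∂A = {θ, ι, κ, λ, μ}.

Closed sets in (X, τ) are complements of opens:
  closed(X, τ) = {∅, {λ}, {ι, κ, λ}, {θ, ι, κ, λ, μ}}.
int(A) = ⋃ {U ∈ τ : U ⊆ A}. Opens contained in A: ∅.
Taking the union of these: int(A) = ∅.
cl(A) = ⋂ {C closed : A ⊆ C}. Closed sets containing A: {θ, ι, κ, λ, μ}.
Intersecting these: cl(A) = {θ, ι, κ, λ, μ}.
∂A = cl(A) ∖ int(A) = {θ, ι, κ, λ, μ} ∖ ∅ = {θ, ι, κ, λ, μ}.


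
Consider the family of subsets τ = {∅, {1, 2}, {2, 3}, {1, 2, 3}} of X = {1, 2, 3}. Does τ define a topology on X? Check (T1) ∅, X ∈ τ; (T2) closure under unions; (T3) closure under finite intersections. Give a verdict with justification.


τ is NOT a topology on X.

Axiom (T1): ∅ ∈ τ? Yes; X ∈ τ? Yes.
Axiom (T2/T3): check pairwise unions and intersections of members of τ.
Counterexample for (T3): {1, 2} ∩ {2, 3} = {2} ∉ τ. Therefore τ is NOT a topology.


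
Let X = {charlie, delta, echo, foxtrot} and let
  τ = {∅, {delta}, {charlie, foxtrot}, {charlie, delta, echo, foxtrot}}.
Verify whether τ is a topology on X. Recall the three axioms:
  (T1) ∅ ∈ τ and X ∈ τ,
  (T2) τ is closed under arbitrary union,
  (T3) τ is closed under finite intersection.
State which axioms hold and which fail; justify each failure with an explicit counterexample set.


τ is NOT a topology on X.

Axiom (T1): ∅ ∈ τ? Yes; X ∈ τ? Yes.
Axiom (T2/T3): check pairwise unions and intersections of members of τ.
Counterexample for (T2): {delta} ∪ {charlie, foxtrot} = {charlie, delta, foxtrot} ∉ τ. Therefore τ is NOT a topology.


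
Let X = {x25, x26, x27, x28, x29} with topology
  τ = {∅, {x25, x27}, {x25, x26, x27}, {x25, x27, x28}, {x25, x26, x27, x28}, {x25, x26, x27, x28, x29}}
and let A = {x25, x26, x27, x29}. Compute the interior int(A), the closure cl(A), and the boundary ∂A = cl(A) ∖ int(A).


int(A) = {x25, x26, x27}, cl(A) = {x25, x26, x27, x28, x29}, ∂A = {x28, x29}.

Closed sets in (X, τ) are complements of opens:
  closed(X, τ) = {∅, {x29}, {x26, x29}, {x28, x29}, {x26, x28, x29}, {x25, x26, x27, x28, x29}}.
int(A) = ⋃ {U ∈ τ : U ⊆ A}. Opens contained in A: ∅, {x25, x27}, {x25, x26, x27}.
Taking the union of these: int(A) = {x25, x26, x27}.
cl(A) = ⋂ {C closed : A ⊆ C}. Closed sets containing A: {x25, x26, x27, x28, x29}.
Intersecting these: cl(A) = {x25, x26, x27, x28, x29}.
∂A = cl(A) ∖ int(A) = {x25, x26, x27, x28, x29} ∖ {x25, x26, x27} = {x28, x29}.
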